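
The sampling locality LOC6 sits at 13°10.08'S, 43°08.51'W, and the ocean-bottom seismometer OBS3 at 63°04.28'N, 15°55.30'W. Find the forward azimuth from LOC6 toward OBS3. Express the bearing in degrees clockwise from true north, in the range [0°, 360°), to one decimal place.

LOC6: φ = -13.16800°, λ = -43.14183°
OBS3: φ = +63.07133°, λ = -15.92167°
Δλ = 27.2202°
y = sin Δλ · cos φ₂ = 0.207153
x = cos φ₁ sin φ₂ − sin φ₁ cos φ₂ cos Δλ = 0.959872
θ = atan2(y, x) = 12.1784° → 12.1784° (mod 360°)

12.2°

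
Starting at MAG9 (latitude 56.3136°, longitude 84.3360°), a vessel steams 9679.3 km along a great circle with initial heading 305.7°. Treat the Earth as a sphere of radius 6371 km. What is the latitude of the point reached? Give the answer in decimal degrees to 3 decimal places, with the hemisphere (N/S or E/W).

21.474°N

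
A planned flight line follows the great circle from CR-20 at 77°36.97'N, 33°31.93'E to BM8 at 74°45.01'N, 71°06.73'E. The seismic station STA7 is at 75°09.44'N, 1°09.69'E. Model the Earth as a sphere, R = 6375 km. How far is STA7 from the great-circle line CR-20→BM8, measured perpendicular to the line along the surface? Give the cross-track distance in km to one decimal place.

CR-20: φ = +77.61617°, λ = +33.53217°
BM8: φ = +74.75017°, λ = +71.11217°
STA7: φ = +75.15733°, λ = +1.16150°
δ₁₃ = central angle CR-20→STA7 = 0.137643 rad  (haversine)
θ₁₃ = bearing CR-20→STA7 = 268.321°,  θ₁₂ = bearing CR-20→BM8 = 88.819°
dₓₜ = R·arcsin(sin δ₁₃ · sin(θ₁₃ − θ₁₂)) = 6375·arcsin(0.13721·sin(179.502°)) = 7.599 km
|dₓₜ| = 7.599 km

7.6 km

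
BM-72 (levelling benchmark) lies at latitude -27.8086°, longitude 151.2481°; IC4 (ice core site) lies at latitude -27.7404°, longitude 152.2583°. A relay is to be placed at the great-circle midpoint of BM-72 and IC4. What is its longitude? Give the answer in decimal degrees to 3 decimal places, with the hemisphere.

Bx = cos φ₂ cos Δλ = 0.884928,  By = cos φ₂ sin Δλ = 0.015604
φₘ = atan2(sin φ₁ + sin φ₂, √((cos φ₁ + Bx)² + By²)) = -27.77542°
λₘ = λ₁ + atan2(By, cos φ₁ + Bx) = 151.75336°

151.753°E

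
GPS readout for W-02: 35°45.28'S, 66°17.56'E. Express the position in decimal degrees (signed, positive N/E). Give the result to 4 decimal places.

lat: 35.7547° S → -35.7547°
lon: 66.2927° E → +66.2927°

-35.7547°, +66.2927°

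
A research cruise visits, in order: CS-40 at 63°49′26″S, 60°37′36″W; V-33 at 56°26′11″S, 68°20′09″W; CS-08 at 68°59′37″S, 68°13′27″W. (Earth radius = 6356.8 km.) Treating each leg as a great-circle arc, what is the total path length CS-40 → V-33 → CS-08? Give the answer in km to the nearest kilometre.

CS-40: φ = -63.82389°, λ = -60.62667°
V-33: φ = -56.43639°, λ = -68.33583°
CS-08: φ = -68.99361°, λ = -68.22417°
CS-40→V-33: c = 0.145076 rad, d = 922.22 km
V-33→CS-08: c = 0.219167 rad, d = 1393.20 km
Total = 922.22 + 1393.20 = 2315.42 km

2315 km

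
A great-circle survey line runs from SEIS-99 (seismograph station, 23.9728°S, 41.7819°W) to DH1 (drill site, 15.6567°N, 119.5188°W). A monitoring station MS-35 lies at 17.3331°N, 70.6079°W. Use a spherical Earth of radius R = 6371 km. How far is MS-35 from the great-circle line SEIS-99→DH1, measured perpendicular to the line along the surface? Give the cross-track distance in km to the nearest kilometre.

2799 km

δ₁₃ = central angle SEIS-99→MS-35 = 0.872238 rad  (haversine)
θ₁₃ = bearing SEIS-99→MS-35 = 323.056°,  θ₁₂ = bearing SEIS-99→DH1 = 289.310°
dₓₜ = R·arcsin(sin δ₁₃ · sin(θ₁₃ − θ₁₂)) = 6371·arcsin(0.76577·sin(33.746°)) = 2799.392 km
|dₓₜ| = 2799.392 km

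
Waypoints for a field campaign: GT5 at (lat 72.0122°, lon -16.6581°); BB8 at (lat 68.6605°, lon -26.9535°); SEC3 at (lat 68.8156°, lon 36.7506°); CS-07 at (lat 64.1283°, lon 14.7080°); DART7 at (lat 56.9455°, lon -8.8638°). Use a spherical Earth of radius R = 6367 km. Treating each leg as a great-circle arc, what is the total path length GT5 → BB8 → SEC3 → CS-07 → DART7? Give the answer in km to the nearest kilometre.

5588 km

GT5→BB8: c = 0.083928 rad, d = 534.37 km
BB8→SEC3: c = 0.385125 rad, d = 2452.09 km
SEC3→CS-07: c = 0.172671 rad, d = 1099.39 km
CS-07→DART7: c = 0.235949 rad, d = 1502.28 km
Total = 534.37 + 2452.09 + 1099.39 + 1502.28 = 5588.14 km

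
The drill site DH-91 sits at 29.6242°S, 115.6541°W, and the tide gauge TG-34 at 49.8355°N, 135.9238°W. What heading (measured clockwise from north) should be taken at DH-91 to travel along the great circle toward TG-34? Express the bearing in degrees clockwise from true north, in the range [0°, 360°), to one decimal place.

Δλ = -20.2697°
y = sin Δλ · cos φ₂ = -0.223448
x = cos φ₁ sin φ₂ − sin φ₁ cos φ₂ cos Δλ = 0.963383
θ = atan2(y, x) = -13.0584° → 346.9416° (mod 360°)

346.9°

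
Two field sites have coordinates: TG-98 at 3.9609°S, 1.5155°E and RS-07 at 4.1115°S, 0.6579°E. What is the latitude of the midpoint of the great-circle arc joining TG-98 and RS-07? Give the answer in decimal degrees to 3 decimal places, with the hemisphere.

4.036°S

Bx = cos φ₂ cos Δλ = 0.997315,  By = cos φ₂ sin Δλ = -0.014929
φₘ = atan2(sin φ₁ + sin φ₂, √((cos φ₁ + Bx)² + By²)) = -4.03631°
λₘ = λ₁ + atan2(By, cos φ₁ + Bx) = 1.08674°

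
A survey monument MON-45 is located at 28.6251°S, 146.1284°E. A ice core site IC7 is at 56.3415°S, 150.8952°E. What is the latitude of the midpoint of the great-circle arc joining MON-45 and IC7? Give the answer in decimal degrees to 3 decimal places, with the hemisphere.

Bx = cos φ₂ cos Δλ = 0.552325,  By = cos φ₂ sin Δλ = 0.046058
φₘ = atan2(sin φ₁ + sin φ₂, √((cos φ₁ + Bx)² + By²)) = -42.50674°
λₘ = λ₁ + atan2(By, cos φ₁ + Bx) = 147.97303°

42.507°S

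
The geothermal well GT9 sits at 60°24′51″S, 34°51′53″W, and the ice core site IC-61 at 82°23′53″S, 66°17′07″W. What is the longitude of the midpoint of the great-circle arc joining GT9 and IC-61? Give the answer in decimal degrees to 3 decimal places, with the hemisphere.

GT9: φ = -60.41417°, λ = -34.86472°
IC-61: φ = -82.39806°, λ = -66.28528°
Bx = cos φ₂ cos Δλ = 0.112892,  By = cos φ₂ sin Δλ = -0.068965
φₘ = atan2(sin φ₁ + sin φ₂, √((cos φ₁ + Bx)² + By²)) = -71.83566°
λₘ = λ₁ + atan2(By, cos φ₁ + Bx) = -41.35068°

41.351°W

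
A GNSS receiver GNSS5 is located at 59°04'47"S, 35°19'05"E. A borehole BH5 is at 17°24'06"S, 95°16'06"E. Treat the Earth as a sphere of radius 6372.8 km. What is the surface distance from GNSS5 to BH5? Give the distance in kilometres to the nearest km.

6658 km

GNSS5: φ = -59.07972°, λ = +35.31806°
BH5: φ = -17.40167°, λ = +95.26833°
Δφ = 41.6781°,  Δλ = 59.9503°
a = sin²(Δφ/2) + cos φ₁ cos φ₂ sin²(Δλ/2) = 0.248951
c = 2·arcsin(√a) = 1.044774 rad = 59.8611°
d = R·c = 6372.8 × 1.044774 = 6658.1 km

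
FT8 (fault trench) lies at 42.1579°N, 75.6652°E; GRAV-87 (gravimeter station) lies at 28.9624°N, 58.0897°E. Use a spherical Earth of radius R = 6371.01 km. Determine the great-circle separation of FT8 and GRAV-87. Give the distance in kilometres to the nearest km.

2155 km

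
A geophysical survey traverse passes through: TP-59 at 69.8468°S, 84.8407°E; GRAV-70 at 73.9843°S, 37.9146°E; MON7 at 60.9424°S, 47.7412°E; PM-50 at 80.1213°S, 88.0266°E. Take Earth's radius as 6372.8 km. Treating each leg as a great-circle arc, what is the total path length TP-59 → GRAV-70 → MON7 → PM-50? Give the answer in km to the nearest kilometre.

5629 km

TP-59→GRAV-70: c = 0.256613 rad, d = 1635.34 km
GRAV-70→MON7: c = 0.236178 rad, d = 1505.12 km
MON7→PM-50: c = 0.390457 rad, d = 2488.30 km
Total = 1635.34 + 1505.12 + 2488.30 = 5628.76 km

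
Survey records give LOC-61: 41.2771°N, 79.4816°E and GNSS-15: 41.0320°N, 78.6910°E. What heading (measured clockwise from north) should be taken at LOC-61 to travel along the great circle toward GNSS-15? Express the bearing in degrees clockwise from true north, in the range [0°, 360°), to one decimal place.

247.9°

Δλ = -0.7906°
y = sin Δλ · cos φ₂ = -0.010409
x = cos φ₁ sin φ₂ − sin φ₁ cos φ₂ cos Δλ = -0.004230
θ = atan2(y, x) = -112.1187° → 247.8813° (mod 360°)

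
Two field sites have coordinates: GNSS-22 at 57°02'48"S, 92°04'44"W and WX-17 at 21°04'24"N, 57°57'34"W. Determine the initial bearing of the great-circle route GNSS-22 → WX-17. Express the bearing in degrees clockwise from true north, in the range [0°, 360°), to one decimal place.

GNSS-22: φ = -57.04667°, λ = -92.07889°
WX-17: φ = +21.07333°, λ = -57.95944°
Δλ = 34.1194°
y = sin Δλ · cos φ₂ = 0.523406
x = cos φ₁ sin φ₂ − sin φ₁ cos φ₂ cos Δλ = 0.843804
θ = atan2(y, x) = 31.8111° → 31.8111° (mod 360°)

31.8°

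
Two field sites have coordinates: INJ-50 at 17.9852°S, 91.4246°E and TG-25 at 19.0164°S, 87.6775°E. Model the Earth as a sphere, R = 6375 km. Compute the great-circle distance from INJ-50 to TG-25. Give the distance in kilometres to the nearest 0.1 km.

411.7 km

Δφ = -1.0312°,  Δλ = -3.7471°
a = sin²(Δφ/2) + cos φ₁ cos φ₂ sin²(Δλ/2) = 0.001042
c = 2·arcsin(√a) = 0.064576 rad = 3.6999°
d = R·c = 6375 × 0.064576 = 411.7 km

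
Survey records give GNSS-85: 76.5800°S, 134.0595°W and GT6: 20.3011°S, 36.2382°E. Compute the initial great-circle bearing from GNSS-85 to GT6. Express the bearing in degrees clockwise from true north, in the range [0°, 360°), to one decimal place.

Δλ = 170.2977°
y = sin Δλ · cos φ₂ = 0.158060
x = cos φ₁ sin φ₂ − sin φ₁ cos φ₂ cos Δλ = -0.979748
θ = atan2(y, x) = 170.8356° → 170.8356° (mod 360°)

170.8°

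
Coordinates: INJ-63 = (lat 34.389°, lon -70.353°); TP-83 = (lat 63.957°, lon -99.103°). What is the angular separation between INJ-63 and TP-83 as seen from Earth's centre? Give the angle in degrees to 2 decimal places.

34.40°

Δφ = 29.5680°,  Δλ = -28.7500°
a = sin²(Δφ/2) + cos φ₁ cos φ₂ sin²(Δλ/2) = 0.087446
c = 2·arcsin(√a) = 0.600404 rad = 34.4006°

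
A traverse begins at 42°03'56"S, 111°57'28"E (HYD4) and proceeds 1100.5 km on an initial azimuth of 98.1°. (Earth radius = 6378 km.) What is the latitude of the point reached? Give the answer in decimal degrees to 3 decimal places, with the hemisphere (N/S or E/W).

42.687°S

HYD4: φ = -42.06556°, λ = +111.95778°
δ = d/R = 1100.5/6378 = 0.172546 rad
φ₂ = arcsin(sin φ₁ cos δ + cos φ₁ sin δ cos θ)
   = arcsin(-0.66998·0.98515 + 0.74238·0.17169·-0.14090) = -42.68685°
λ₂ = λ₁ + atan2(sin θ sin δ cos φ₁, cos δ − sin φ₁ sin φ₂) = 125.32793°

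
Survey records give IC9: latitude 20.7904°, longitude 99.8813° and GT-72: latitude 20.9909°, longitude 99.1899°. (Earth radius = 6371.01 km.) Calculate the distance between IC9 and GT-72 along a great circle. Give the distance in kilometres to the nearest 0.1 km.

75.2 km

Δφ = 0.2005°,  Δλ = -0.6914°
a = sin²(Δφ/2) + cos φ₁ cos φ₂ sin²(Δλ/2) = 0.000035
c = 2·arcsin(√a) = 0.011805 rad = 0.6764°
d = R·c = 6371.01 × 0.011805 = 75.2 km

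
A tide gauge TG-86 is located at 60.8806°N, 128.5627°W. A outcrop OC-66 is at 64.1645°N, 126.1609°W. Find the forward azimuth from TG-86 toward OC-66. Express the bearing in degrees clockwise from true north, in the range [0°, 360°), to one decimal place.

17.6°

Δλ = 2.4018°
y = sin Δλ · cos φ₂ = 0.018263
x = cos φ₁ sin φ₂ − sin φ₁ cos φ₂ cos Δλ = 0.057618
θ = atan2(y, x) = 17.5866° → 17.5866° (mod 360°)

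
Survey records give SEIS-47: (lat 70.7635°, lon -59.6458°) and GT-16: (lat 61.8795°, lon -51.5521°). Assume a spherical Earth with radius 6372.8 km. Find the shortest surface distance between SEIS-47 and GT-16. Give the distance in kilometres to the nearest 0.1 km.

1050.0 km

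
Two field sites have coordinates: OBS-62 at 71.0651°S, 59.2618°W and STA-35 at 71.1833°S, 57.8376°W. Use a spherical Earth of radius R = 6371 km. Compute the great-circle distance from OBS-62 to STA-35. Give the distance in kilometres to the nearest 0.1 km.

52.9 km

Δφ = -0.1182°,  Δλ = 1.4242°
a = sin²(Δφ/2) + cos φ₁ cos φ₂ sin²(Δλ/2) = 0.000017
c = 2·arcsin(√a) = 0.008302 rad = 0.4757°
d = R·c = 6371 × 0.008302 = 52.9 km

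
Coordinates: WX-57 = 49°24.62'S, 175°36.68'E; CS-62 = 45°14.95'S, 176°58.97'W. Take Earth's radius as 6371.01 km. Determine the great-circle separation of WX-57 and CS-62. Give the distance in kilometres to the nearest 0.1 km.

724.4 km

WX-57: φ = -49.41033°, λ = +175.61133°
CS-62: φ = -45.24917°, λ = -176.98283°
Δφ = 4.1612°,  Δλ = 7.4058°
a = sin²(Δφ/2) + cos φ₁ cos φ₂ sin²(Δλ/2) = 0.003229
c = 2·arcsin(√a) = 0.113703 rad = 6.5147°
d = R·c = 6371.01 × 0.113703 = 724.4 km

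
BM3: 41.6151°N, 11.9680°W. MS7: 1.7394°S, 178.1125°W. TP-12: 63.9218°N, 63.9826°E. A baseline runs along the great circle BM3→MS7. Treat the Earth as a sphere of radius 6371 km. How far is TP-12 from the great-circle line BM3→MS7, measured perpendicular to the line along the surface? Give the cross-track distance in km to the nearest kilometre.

δ₁₃ = central angle BM3→TP-12 = 0.828074 rad  (haversine)
θ₁₃ = bearing BM3→TP-12 = 35.374°,  θ₁₂ = bearing BM3→MS7 = 338.946°
dₓₜ = R·arcsin(sin δ₁₃ · sin(θ₁₃ − θ₁₂)) = 6371·arcsin(0.73663·sin(-303.572°)) = 4210.029 km
|dₓₜ| = 4210.029 km

4210 km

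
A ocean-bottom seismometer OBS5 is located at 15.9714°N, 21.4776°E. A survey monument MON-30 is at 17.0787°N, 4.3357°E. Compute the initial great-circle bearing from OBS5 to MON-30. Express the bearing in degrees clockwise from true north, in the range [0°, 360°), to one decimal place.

276.3°

Δλ = -17.1419°
y = sin Δλ · cos φ₂ = -0.281742
x = cos φ₁ sin φ₂ − sin φ₁ cos φ₂ cos Δλ = 0.031009
θ = atan2(y, x) = -83.7192° → 276.2808° (mod 360°)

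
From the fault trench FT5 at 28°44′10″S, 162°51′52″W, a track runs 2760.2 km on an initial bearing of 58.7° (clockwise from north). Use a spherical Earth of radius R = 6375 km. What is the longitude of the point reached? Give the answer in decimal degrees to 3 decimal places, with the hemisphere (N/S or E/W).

141.161°W

FT5: φ = -28.73611°, λ = -162.86444°
δ = d/R = 2760.2/6375 = 0.432973 rad
φ₂ = arcsin(sin φ₁ cos δ + cos φ₁ sin δ cos θ)
   = arcsin(-0.48078·0.90772 + 0.87684·0.41957·0.51952) = -14.19847°
λ₂ = λ₁ + atan2(sin θ sin δ cos φ₁, cos δ − sin φ₁ sin φ₂) = -141.16099°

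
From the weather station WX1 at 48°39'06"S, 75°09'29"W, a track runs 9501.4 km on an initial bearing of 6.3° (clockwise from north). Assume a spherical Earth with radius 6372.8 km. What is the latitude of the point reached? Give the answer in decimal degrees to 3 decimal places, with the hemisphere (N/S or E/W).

36.488°N

WX1: φ = -48.65167°, λ = -75.15806°
δ = d/R = 9501.4/6372.8 = 1.490930 rad
φ₂ = arcsin(sin φ₁ cos δ + cos φ₁ sin δ cos θ)
   = arcsin(-0.75071·0.07978 + 0.66064·0.99681·0.99396) = 36.48841°
λ₂ = λ₁ + atan2(sin θ sin δ cos φ₁, cos δ − sin φ₁ sin φ₂) = -67.33847°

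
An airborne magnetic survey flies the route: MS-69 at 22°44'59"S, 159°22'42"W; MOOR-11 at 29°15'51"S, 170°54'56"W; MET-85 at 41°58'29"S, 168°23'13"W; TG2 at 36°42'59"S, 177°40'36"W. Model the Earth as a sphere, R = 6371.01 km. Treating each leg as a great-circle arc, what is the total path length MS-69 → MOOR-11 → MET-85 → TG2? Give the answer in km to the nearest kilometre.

MS-69: φ = -22.74972°, λ = -159.37833°
MOOR-11: φ = -29.26417°, λ = -170.91556°
MET-85: φ = -41.97472°, λ = -168.38694°
TG2: φ = -36.71639°, λ = -177.67667°
MS-69→MOOR-11: c = 0.213534 rad, d = 1360.42 km
MOOR-11→MET-85: c = 0.224693 rad, d = 1431.52 km
MET-85→TG2: c = 0.155233 rad, d = 988.99 km
Total = 1360.42 + 1431.52 + 988.99 = 3780.93 km

3781 km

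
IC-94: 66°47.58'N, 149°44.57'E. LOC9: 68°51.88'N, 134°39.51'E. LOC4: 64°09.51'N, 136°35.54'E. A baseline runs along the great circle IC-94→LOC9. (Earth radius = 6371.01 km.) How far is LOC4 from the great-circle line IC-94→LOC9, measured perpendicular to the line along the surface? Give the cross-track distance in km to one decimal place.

IC-94: φ = +66.79300°, λ = +149.74283°
LOC9: φ = +68.86467°, λ = +134.65850°
LOC4: φ = +64.15850°, λ = +136.59233°
δ₁₃ = central angle IC-94→LOC4 = 0.105512 rad  (haversine)
θ₁₃ = bearing IC-94→LOC4 = 250.325°,  θ₁₂ = bearing IC-94→LOC9 = 296.882°
dₓₜ = R·arcsin(sin δ₁₃ · sin(θ₁₃ − θ₁₂)) = 6371.01·arcsin(0.10532·sin(-46.557°)) = -487.642 km
|dₓₜ| = 487.642 km

487.6 km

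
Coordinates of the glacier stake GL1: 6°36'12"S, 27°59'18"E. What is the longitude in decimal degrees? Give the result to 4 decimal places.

27.9883°E

27° + 59′/60 + 18″/3600 = 27 + 0.98333 + 0.00500 = 27.9883°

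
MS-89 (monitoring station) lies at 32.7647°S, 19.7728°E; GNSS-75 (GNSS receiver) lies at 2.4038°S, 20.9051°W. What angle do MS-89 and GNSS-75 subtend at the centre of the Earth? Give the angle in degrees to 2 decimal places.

Δφ = 30.3609°,  Δλ = -40.6779°
a = sin²(Δφ/2) + cos φ₁ cos φ₂ sin²(Δλ/2) = 0.170068
c = 2·arcsin(√a) = 0.850158 rad = 48.7105°

48.71°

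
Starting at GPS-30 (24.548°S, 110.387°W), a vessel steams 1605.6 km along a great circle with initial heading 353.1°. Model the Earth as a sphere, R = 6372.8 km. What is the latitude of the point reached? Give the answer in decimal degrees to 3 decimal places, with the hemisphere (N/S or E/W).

δ = d/R = 1605.6/6372.8 = 0.251946 rad
φ₂ = arcsin(sin φ₁ cos δ + cos φ₁ sin δ cos θ)
   = arcsin(-0.41546·0.96843 + 0.90961·0.24929·0.99276) = -10.20817°
λ₂ = λ₁ + atan2(sin θ sin δ cos φ₁, cos δ − sin φ₁ sin φ₂) = -112.13081°

10.208°S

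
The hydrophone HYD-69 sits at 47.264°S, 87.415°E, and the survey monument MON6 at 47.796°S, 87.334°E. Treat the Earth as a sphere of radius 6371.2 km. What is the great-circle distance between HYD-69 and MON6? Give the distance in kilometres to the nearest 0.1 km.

Δφ = -0.5320°,  Δλ = -0.0810°
a = sin²(Δφ/2) + cos φ₁ cos φ₂ sin²(Δλ/2) = 0.000022
c = 2·arcsin(√a) = 0.009334 rad = 0.5348°
d = R·c = 6371.2 × 0.009334 = 59.5 km

59.5 km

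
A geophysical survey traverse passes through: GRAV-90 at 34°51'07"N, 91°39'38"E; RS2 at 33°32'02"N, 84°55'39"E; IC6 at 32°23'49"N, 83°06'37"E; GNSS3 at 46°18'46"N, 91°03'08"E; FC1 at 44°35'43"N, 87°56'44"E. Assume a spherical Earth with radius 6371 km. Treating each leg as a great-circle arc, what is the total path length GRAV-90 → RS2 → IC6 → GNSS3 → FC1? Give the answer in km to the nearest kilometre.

2845 km

GRAV-90: φ = +34.85194°, λ = +91.66056°
RS2: φ = +33.53389°, λ = +84.92750°
IC6: φ = +32.39694°, λ = +83.11028°
GNSS3: φ = +46.31278°, λ = +91.05222°
FC1: φ = +44.59528°, λ = +87.94556°
GRAV-90→RS2: c = 0.099865 rad, d = 636.24 km
RS2→IC6: c = 0.033193 rad, d = 211.47 km
IC6→GNSS3: c = 0.265139 rad, d = 1689.20 km
GNSS3→FC1: c = 0.048421 rad, d = 308.49 km
Total = 636.24 + 211.47 + 1689.20 + 308.49 = 2845.40 km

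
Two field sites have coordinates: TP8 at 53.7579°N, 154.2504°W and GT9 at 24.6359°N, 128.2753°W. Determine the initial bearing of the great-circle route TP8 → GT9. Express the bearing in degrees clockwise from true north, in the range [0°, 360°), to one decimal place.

Δλ = 25.9751°
y = sin Δλ · cos φ₂ = 0.398113
x = cos φ₁ sin φ₂ − sin φ₁ cos φ₂ cos Δλ = -0.412615
θ = atan2(y, x) = 136.0248° → 136.0248° (mod 360°)

136.0°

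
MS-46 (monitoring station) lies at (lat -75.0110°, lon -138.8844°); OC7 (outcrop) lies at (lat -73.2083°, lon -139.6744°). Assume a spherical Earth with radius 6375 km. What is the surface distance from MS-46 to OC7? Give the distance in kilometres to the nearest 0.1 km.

Δφ = 1.8027°,  Δλ = -0.7900°
a = sin²(Δφ/2) + cos φ₁ cos φ₂ sin²(Δλ/2) = 0.000251
c = 2·arcsin(√a) = 0.031688 rad = 1.8156°
d = R·c = 6375 × 0.031688 = 202.0 km

202.0 km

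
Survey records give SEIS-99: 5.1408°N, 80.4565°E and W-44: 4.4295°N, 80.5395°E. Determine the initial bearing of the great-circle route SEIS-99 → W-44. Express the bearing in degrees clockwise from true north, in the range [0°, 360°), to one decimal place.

173.4°

Δλ = 0.0830°
y = sin Δλ · cos φ₂ = 0.001444
x = cos φ₁ sin φ₂ − sin φ₁ cos φ₂ cos Δλ = -0.012414
θ = atan2(y, x) = 173.3639° → 173.3639° (mod 360°)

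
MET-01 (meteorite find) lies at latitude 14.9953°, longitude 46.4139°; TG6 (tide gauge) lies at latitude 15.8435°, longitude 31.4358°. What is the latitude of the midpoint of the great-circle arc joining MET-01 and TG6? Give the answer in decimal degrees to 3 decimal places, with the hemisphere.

Bx = cos φ₂ cos Δλ = 0.929326,  By = cos φ₂ sin Δλ = -0.248632
φₘ = atan2(sin φ₁ + sin φ₂, √((cos φ₁ + Bx)² + By²)) = 15.54567°
λₘ = λ₁ + atan2(By, cos φ₁ + Bx) = 38.94023°

15.546°N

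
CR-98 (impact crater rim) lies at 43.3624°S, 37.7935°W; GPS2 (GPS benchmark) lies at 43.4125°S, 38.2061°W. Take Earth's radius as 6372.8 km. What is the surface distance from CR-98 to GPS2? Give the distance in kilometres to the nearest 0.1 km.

Δφ = -0.0501°,  Δλ = -0.4126°
a = sin²(Δφ/2) + cos φ₁ cos φ₂ sin²(Δλ/2) = 0.000007
c = 2·arcsin(√a) = 0.005306 rad = 0.3040°
d = R·c = 6372.8 × 0.005306 = 33.8 km

33.8 km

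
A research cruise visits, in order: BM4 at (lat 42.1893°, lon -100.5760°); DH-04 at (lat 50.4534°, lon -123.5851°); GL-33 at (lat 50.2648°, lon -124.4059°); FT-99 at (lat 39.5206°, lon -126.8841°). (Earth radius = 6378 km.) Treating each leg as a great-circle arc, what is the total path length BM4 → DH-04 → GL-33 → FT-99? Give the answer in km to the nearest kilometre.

3256 km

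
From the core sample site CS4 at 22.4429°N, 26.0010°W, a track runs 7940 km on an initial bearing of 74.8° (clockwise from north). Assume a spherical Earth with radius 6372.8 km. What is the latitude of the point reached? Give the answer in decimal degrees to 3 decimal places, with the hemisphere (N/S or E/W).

δ = d/R = 7940/6372.8 = 1.245920 rad
φ₂ = arcsin(sin φ₁ cos δ + cos φ₁ sin δ cos θ)
   = arcsin(0.38176·0.31919 + 0.92426·0.94769·0.26219) = 20.57971°
λ₂ = λ₁ + atan2(sin θ sin δ cos φ₁, cos δ − sin φ₁ sin φ₂) = 51.65375°

20.580°N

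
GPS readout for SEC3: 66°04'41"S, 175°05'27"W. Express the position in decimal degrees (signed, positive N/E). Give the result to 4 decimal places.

-66.0781°, -175.0908°

lat: 66.0781° S → -66.0781°
lon: 175.0908° W → -175.0908°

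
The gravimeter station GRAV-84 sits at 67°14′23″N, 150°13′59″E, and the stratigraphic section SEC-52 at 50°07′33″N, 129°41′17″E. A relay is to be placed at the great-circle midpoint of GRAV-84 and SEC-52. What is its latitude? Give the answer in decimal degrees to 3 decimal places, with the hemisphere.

GRAV-84: φ = +67.23972°, λ = +150.23306°
SEC-52: φ = +50.12583°, λ = +129.68806°
Bx = cos φ₂ cos Δλ = 0.600327,  By = cos φ₂ sin Δλ = -0.224991
φₘ = atan2(sin φ₁ + sin φ₂, √((cos φ₁ + Bx)² + By²)) = 59.06702°
λₘ = λ₁ + atan2(By, cos φ₁ + Bx) = 137.39423°

59.067°N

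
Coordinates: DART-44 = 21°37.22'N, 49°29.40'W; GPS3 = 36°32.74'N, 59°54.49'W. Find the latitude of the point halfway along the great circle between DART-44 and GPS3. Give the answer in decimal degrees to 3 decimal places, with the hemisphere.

29.183°N

DART-44: φ = +21.62033°, λ = -49.49000°
GPS3: φ = +36.54567°, λ = -59.90817°
Bx = cos φ₂ cos Δλ = 0.790138,  By = cos φ₂ sin Δλ = -0.145276
φₘ = atan2(sin φ₁ + sin φ₂, √((cos φ₁ + Bx)² + By²)) = 29.18330°
λₘ = λ₁ + atan2(By, cos φ₁ + Bx) = -54.31852°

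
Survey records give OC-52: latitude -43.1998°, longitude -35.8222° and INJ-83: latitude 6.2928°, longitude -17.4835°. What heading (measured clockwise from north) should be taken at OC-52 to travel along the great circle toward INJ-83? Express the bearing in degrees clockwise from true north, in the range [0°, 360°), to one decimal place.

Δλ = 18.3387°
y = sin Δλ · cos φ₂ = 0.312738
x = cos φ₁ sin φ₂ − sin φ₁ cos φ₂ cos Δλ = 0.725766
θ = atan2(y, x) = 23.3116° → 23.3116° (mod 360°)

23.3°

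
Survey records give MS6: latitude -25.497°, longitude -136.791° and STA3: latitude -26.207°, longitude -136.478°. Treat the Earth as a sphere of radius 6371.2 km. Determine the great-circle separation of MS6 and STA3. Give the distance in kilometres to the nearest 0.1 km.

Δφ = -0.7100°,  Δλ = 0.3130°
a = sin²(Δφ/2) + cos φ₁ cos φ₂ sin²(Δλ/2) = 0.000044
c = 2·arcsin(√a) = 0.013331 rad = 0.7638°
d = R·c = 6371.2 × 0.013331 = 84.9 km

84.9 km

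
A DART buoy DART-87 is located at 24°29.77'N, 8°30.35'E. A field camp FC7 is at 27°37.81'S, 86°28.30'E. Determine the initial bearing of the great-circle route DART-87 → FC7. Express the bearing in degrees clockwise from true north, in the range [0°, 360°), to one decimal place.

119.9°

DART-87: φ = +24.49617°, λ = +8.50583°
FC7: φ = -27.63017°, λ = +86.47167°
Δλ = 77.9658°
y = sin Δλ · cos φ₂ = 0.866489
x = cos φ₁ sin φ₂ − sin φ₁ cos φ₂ cos Δλ = -0.498609
θ = atan2(y, x) = 119.9177° → 119.9177° (mod 360°)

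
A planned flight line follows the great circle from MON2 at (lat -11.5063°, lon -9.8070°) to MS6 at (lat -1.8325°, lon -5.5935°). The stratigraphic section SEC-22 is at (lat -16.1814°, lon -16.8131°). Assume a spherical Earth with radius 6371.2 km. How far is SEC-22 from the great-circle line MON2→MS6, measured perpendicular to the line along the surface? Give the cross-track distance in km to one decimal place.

δ₁₃ = central angle MON2→SEC-22 = 0.144027 rad  (haversine)
θ₁₃ = bearing MON2→SEC-22 = 234.702°,  θ₁₂ = bearing MON2→MS6 = 23.674°
dₓₜ = R·arcsin(sin δ₁₃ · sin(θ₁₃ − θ₁₂)) = 6371.2·arcsin(0.14353·sin(211.028°)) = -471.797 km
|dₓₜ| = 471.797 km

471.8 km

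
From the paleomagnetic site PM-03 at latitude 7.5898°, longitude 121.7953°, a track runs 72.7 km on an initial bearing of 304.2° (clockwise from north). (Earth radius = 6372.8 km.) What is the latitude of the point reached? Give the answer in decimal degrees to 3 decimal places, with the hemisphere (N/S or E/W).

δ = d/R = 72.7/6372.8 = 0.011408 rad
φ₂ = arcsin(sin φ₁ cos δ + cos φ₁ sin δ cos θ)
   = arcsin(0.13208·0.99993 + 0.99124·0.01141·0.56208) = 7.95684°
λ₂ = λ₁ + atan2(sin θ sin δ cos φ₁, cos δ − sin φ₁ sin φ₂) = 121.24945°

7.957°N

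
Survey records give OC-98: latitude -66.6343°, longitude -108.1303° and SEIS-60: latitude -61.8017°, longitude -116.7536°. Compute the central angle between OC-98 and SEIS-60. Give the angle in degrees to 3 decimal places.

6.106°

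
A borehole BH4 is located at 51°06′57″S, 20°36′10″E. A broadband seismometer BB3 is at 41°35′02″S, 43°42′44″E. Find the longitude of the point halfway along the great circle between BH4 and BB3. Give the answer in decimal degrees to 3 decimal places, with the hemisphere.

BH4: φ = -51.11583°, λ = +20.60278°
BB3: φ = -41.58389°, λ = +43.71222°
Bx = cos φ₂ cos Δλ = 0.687964,  By = cos φ₂ sin Δλ = 0.293576
φₘ = atan2(sin φ₁ + sin φ₂, √((cos φ₁ + Bx)² + By²)) = -46.93087°
λₘ = λ₁ + atan2(By, cos φ₁ + Bx) = 33.18117°

33.181°E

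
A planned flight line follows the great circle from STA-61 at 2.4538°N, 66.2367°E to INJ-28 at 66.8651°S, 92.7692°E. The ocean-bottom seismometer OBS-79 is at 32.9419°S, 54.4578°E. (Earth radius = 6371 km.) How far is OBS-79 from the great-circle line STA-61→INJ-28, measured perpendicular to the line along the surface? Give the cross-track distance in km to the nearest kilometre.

1776 km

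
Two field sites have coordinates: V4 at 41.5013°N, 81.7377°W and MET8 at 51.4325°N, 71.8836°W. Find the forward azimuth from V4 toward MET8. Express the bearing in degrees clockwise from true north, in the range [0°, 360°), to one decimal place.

Δλ = 9.8541°
y = sin Δλ · cos φ₂ = 0.106695
x = cos φ₁ sin φ₂ − sin φ₁ cos φ₂ cos Δλ = 0.178560
θ = atan2(y, x) = 30.8595° → 30.8595° (mod 360°)

30.9°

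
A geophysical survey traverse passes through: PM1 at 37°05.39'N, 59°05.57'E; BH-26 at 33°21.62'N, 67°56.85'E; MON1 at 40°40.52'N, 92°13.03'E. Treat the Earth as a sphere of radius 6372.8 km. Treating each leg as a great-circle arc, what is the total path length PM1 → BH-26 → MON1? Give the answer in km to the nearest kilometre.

3199 km

PM1: φ = +37.08983°, λ = +59.09283°
BH-26: φ = +33.36033°, λ = +67.94750°
MON1: φ = +40.67533°, λ = +92.21717°
PM1→BH-26: c = 0.141951 rad, d = 904.63 km
BH-26→MON1: c = 0.360055 rad, d = 2294.56 km
Total = 904.63 + 2294.56 = 3199.19 km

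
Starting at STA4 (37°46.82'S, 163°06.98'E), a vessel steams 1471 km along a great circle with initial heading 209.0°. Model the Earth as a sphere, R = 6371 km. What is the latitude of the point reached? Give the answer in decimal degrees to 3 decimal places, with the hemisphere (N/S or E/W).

STA4: φ = -37.78033°, λ = +163.11633°
δ = d/R = 1471/6371 = 0.230890 rad
φ₂ = arcsin(sin φ₁ cos δ + cos φ₁ sin δ cos θ)
   = arcsin(-0.61264·0.97346 + 0.79037·0.22884·-0.87462) = -48.98791°
λ₂ = λ₁ + atan2(sin θ sin δ cos φ₁, cos δ − sin φ₁ sin φ₂) = 153.38268°

48.988°S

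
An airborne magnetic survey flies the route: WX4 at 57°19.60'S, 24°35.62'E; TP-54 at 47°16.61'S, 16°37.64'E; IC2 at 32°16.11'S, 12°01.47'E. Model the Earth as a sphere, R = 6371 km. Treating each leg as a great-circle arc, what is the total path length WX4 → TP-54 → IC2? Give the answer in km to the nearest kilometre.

2954 km

WX4: φ = -57.32667°, λ = +24.59367°
TP-54: φ = -47.27683°, λ = +16.62733°
IC2: φ = -32.26850°, λ = +12.02450°
WX4→TP-54: c = 0.194617 rad, d = 1239.91 km
TP-54→IC2: c = 0.268997 rad, d = 1713.78 km
Total = 1239.91 + 1713.78 = 2953.68 km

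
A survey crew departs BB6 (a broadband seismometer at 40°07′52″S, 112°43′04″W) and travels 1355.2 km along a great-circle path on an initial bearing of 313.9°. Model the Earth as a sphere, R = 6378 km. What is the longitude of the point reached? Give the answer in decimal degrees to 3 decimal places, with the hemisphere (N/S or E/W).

122.952°W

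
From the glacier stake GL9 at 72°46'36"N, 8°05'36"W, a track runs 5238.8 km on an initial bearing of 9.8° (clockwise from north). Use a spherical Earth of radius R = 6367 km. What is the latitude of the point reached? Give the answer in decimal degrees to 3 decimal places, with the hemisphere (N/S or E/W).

59.718°N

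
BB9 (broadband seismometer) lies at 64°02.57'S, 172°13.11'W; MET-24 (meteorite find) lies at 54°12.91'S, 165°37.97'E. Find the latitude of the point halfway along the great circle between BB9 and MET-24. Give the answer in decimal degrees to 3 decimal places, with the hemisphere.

59.591°S

BB9: φ = -64.04283°, λ = -172.21850°
MET-24: φ = -54.21517°, λ = +165.63283°
Bx = cos φ₂ cos Δλ = 0.541594,  By = cos φ₂ sin Δλ = -0.220455
φₘ = atan2(sin φ₁ + sin φ₂, √((cos φ₁ + Bx)² + By²)) = -59.59128°
λₘ = λ₁ + atan2(By, cos φ₁ + Bx) = 175.09479°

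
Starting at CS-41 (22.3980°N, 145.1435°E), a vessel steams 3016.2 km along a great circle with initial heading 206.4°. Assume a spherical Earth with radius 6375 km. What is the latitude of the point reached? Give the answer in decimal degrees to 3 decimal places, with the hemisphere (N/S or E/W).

δ = d/R = 3016.2/6375 = 0.473129 rad
φ₂ = arcsin(sin φ₁ cos δ + cos φ₁ sin δ cos θ)
   = arcsin(0.38104·0.89015 + 0.92456·0.45567·-0.89571) = -2.18818°
λ₂ = λ₁ + atan2(sin θ sin δ cos φ₁, cos δ − sin φ₁ sin φ₂) = 133.44530°

2.188°S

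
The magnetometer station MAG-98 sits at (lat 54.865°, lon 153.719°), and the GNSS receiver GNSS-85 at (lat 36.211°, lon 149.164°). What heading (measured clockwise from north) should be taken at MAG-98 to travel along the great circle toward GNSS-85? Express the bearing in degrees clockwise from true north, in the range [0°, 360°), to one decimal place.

191.4°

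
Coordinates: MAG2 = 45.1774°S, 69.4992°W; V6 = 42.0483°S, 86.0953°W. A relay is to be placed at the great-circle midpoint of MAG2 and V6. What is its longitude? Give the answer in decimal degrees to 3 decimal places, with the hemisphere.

Bx = cos φ₂ cos Δλ = 0.711646,  By = cos φ₂ sin Δλ = -0.212098
φₘ = atan2(sin φ₁ + sin φ₂, √((cos φ₁ + Bx)² + By²)) = -43.91387°
λₘ = λ₁ + atan2(By, cos φ₁ + Bx) = -78.01470°

78.015°W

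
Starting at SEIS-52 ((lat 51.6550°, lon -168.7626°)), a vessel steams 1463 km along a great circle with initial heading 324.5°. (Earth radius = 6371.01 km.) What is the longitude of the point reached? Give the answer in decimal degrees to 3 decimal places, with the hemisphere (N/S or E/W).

175.165°E

δ = d/R = 1463/6371.01 = 0.229634 rad
φ₂ = arcsin(sin φ₁ cos δ + cos φ₁ sin δ cos θ)
   = arcsin(0.78429·0.97375 + 0.62040·0.22762·0.81412) = 61.48197°
λ₂ = λ₁ + atan2(sin θ sin δ cos φ₁, cos δ − sin φ₁ sin φ₂) = 175.16482°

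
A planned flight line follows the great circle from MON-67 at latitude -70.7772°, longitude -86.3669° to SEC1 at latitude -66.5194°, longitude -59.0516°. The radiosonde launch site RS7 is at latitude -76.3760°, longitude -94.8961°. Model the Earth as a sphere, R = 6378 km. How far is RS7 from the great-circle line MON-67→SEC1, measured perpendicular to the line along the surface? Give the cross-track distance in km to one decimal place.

δ₁₃ = central angle MON-67→RS7 = 0.106147 rad  (haversine)
θ₁₃ = bearing MON-67→RS7 = 199.253°,  θ₁₂ = bearing MON-67→SEC1 = 79.984°
dₓₜ = R·arcsin(sin δ₁₃ · sin(θ₁₃ − θ₁₂)) = 6378·arcsin(0.10595·sin(119.269°)) = 590.304 km
|dₓₜ| = 590.304 km

590.3 km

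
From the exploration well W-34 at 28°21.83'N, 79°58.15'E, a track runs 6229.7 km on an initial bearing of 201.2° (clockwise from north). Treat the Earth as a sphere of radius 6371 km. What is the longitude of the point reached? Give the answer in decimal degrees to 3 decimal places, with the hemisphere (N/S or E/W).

W-34: φ = +28.36383°, λ = +79.96917°
δ = d/R = 6229.7/6371 = 0.977821 rad
φ₂ = arcsin(sin φ₁ cos δ + cos φ₁ sin δ cos θ)
   = arcsin(0.47507·0.55883 + 0.87995·0.82928·-0.93232) = -24.51034°
λ₂ = λ₁ + atan2(sin θ sin δ cos φ₁, cos δ − sin φ₁ sin φ₂) = 60.72533°

60.725°E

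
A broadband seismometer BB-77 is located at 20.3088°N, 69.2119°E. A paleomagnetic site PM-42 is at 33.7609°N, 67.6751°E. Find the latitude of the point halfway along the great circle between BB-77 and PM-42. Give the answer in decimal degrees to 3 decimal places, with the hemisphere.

27.037°N

Bx = cos φ₂ cos Δλ = 0.831065,  By = cos φ₂ sin Δλ = -0.022296
φₘ = atan2(sin φ₁ + sin φ₂, √((cos φ₁ + Bx)² + By²)) = 27.03693°
λₘ = λ₁ + atan2(By, cos φ₁ + Bx) = 68.48975°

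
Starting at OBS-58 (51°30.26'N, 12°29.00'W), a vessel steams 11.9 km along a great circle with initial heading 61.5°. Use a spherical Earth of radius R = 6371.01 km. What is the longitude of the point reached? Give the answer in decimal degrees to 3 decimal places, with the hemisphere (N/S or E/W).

OBS-58: φ = +51.50433°, λ = -12.48333°
δ = d/R = 11.9/6371.01 = 0.001868 rad
φ₂ = arcsin(sin φ₁ cos δ + cos φ₁ sin δ cos θ)
   = arcsin(0.78266·1.00000 + 0.62246·0.00187·0.47716) = 51.55530°
λ₂ = λ₁ + atan2(sin θ sin δ cos φ₁, cos δ − sin φ₁ sin φ₂) = -12.33207°

12.332°W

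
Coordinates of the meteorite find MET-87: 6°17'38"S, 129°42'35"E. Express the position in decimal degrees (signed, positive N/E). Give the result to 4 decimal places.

lat: 6.2939° S → -6.2939°
lon: 129.7097° E → +129.7097°

-6.2939°, +129.7097°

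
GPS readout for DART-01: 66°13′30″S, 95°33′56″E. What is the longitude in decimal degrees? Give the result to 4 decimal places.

95° + 33′/60 + 56″/3600 = 95 + 0.55000 + 0.01556 = 95.5656°

95.5656°E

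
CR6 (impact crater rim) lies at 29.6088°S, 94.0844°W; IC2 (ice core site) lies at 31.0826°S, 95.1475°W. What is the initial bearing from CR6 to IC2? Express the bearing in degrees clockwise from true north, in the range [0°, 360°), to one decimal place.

211.6°

Δλ = -1.0631°
y = sin Δλ · cos φ₂ = -0.015890
x = cos φ₁ sin φ₂ − sin φ₁ cos φ₂ cos Δλ = -0.025793
θ = atan2(y, x) = -148.3647° → 211.6353° (mod 360°)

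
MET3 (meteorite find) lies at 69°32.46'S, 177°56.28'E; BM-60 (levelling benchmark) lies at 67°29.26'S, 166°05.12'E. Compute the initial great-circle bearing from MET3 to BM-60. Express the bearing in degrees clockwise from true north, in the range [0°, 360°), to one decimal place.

289.7°

MET3: φ = -69.54100°, λ = +177.93800°
BM-60: φ = -67.48767°, λ = +166.08533°
Δλ = -11.8527°
y = sin Δλ · cos φ₂ = -0.078642
x = cos φ₁ sin φ₂ − sin φ₁ cos φ₂ cos Δλ = 0.028181
θ = atan2(y, x) = -70.2850° → 289.7150° (mod 360°)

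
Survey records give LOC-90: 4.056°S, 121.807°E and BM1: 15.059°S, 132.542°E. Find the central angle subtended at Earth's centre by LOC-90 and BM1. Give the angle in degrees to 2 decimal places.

Δφ = -11.0030°,  Δλ = 10.7350°
a = sin²(Δφ/2) + cos φ₁ cos φ₂ sin²(Δλ/2) = 0.017620
c = 2·arcsin(√a) = 0.266268 rad = 15.2560°

15.26°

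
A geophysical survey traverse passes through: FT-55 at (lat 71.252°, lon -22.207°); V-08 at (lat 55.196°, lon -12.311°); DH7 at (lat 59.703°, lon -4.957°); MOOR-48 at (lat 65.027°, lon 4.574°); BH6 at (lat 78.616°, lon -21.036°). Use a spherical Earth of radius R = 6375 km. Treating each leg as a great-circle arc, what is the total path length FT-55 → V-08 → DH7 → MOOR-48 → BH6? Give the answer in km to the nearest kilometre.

FT-55→V-08: c = 0.289935 rad, d = 1848.34 km
V-08→DH7: c = 0.104554 rad, d = 666.53 km
DH7→MOOR-48: c = 0.120523 rad, d = 768.34 km
MOOR-48→BH6: c = 0.269819 rad, d = 1720.10 km
Total = 1848.34 + 666.53 + 768.34 + 1720.10 = 5003.30 km

5003 km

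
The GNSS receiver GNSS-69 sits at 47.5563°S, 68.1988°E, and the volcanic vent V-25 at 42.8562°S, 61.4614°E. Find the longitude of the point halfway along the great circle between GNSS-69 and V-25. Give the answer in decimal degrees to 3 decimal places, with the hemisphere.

64.691°E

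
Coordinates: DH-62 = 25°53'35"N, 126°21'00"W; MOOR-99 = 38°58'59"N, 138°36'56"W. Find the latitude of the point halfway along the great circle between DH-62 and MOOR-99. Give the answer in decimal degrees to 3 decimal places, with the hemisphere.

DH-62: φ = +25.89306°, λ = -126.35000°
MOOR-99: φ = +38.98306°, λ = -138.61556°
Bx = cos φ₂ cos Δλ = 0.759588,  By = cos φ₂ sin Δλ = -0.165139
φₘ = atan2(sin φ₁ + sin φ₂, √((cos φ₁ + Bx)² + By²)) = 32.58631°
λₘ = λ₁ + atan2(By, cos φ₁ + Bx) = -132.03388°

32.586°N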